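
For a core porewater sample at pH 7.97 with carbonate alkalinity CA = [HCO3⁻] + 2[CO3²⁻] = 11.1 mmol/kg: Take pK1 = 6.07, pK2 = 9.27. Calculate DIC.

DIC = 10.7 mmol/kg

CA = [HCO3⁻] + 2[CO3²⁻] = (α₁ + 2α₂)·DIC
At pH 7.97: [H⁺]/K1 = 10^-1.90 = 0.012589, K2/[H⁺] = 10^-1.30 = 0.050119
α₁ = 1/(1 + 0.012589 + 0.050119) = 1/1.0627 = 0.9410; α₂ = α₁·K2/[H⁺] = 0.04716
α₁ + 2α₂ = 1.0353
DIC = CA / (α₁ + 2α₂) = 11.1 / 1.0353 = 10.7 mmol/kg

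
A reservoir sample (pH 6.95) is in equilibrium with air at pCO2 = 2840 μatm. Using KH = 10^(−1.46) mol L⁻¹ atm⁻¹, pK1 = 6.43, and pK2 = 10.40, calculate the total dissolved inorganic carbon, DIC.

[CO2*] = KH · pCO2 = 10^(−1.46) × 2840×10^-6 = 9.847×10^-5 mol/L
α₀ = 1/(1 + K1/[H⁺] + K1K2/[H⁺]²) = 1/(1 + 10^+0.52 + 10^-2.93) = 0.2319
DIC = [CO2*]/α₀ = 9.847×10^-5 / 0.2319 = 0.425 mmol/L

DIC = 0.425 mmol/L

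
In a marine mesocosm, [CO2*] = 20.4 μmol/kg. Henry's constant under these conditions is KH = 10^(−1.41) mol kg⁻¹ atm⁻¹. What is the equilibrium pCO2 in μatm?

pCO2 = 524 μatm

KH = 10^(−1.41) = 3.890×10^-2 mol kg⁻¹ atm⁻¹
pCO2 = [CO2*]/KH = 20.4×10^-6 / 3.890×10^-2 = 5.24×10^-4 atm = 524 μatm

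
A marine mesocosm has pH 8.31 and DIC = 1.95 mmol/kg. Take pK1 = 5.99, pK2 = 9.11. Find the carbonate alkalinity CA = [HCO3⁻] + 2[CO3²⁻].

CA = 2.21 mmol/kg

CA = [HCO3⁻] + 2[CO3²⁻] = (α₁ + 2α₂)·DIC
At pH 8.31: [H⁺]/K1 = 10^-2.32 = 0.0047863, K2/[H⁺] = 10^-0.80 = 0.15849
α₁ = 1/(1 + 0.0047863 + 0.15849) = 1/1.1633 = 0.8596; α₂ = α₁·K2/[H⁺] = 0.1362
α₁ + 2α₂ = 1.1321
CA = 1.1321 × 1.95 = 2.21 mmol/kg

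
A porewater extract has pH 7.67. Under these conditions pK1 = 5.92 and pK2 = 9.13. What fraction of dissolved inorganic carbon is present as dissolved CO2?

α₀ = 0.0169

α₀ = 1 / (1 + K1/[H⁺] + K1K2/[H⁺]²) = 1 / (1 + 10^+1.75 + 10^+0.29)
   = 1 / (1 + 56.234 + 1.9498) = 1/59.184 = 0.01690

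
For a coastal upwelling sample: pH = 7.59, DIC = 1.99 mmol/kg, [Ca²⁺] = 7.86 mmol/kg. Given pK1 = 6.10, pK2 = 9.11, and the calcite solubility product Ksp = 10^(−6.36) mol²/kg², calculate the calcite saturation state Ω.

α₂ = 1 / (1 + [H⁺]/K2 + [H⁺]²/(K1K2)) = 1 / (1 + 10^+1.52 + 10^+0.03)
   = 1 / (1 + 33.113 + 1.0715) = 1/35.185 = 0.02842
[CO3²⁻] = α₂ × DIC = 0.02842 × 1.99 = 0.05656 mmol/kg
Ksp = 10^(−6.36) = 4.365×10^-7
Ω = [Ca²⁺][CO3²⁻]/Ksp = (7.86×10^-3)(5.656×10^-5) / 4.365×10^-7 = 1.02

Ω = 1.02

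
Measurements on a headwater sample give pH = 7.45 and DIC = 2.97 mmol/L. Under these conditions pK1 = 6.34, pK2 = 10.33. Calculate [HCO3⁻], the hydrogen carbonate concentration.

α₁ = 1 / (1 + [H⁺]/K1 + K2/[H⁺]) = 1 / (1 + 10^-1.11 + 10^-2.88)
   = 1 / (1 + 0.077625 + 0.0013183) = 1/1.0789 = 0.9268
[HCO3⁻] = α₁ × DIC = 0.9268 × 2.97 = 2.75 mmol/L

[HCO3⁻] = 2.75 mmol/L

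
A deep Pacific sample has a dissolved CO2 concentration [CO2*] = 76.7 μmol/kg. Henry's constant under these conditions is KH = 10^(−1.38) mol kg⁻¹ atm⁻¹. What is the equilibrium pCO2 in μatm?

KH = 10^(−1.38) = 4.169×10^-2 mol kg⁻¹ atm⁻¹
pCO2 = [CO2*]/KH = 76.7×10^-6 / 4.169×10^-2 = 1.84×10^-3 atm = 1840 μatm

pCO2 = 1840 μatm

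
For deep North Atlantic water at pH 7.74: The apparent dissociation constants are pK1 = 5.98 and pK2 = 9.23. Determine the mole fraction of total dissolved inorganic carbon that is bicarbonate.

α₁ = 1 / (1 + [H⁺]/K1 + K2/[H⁺]) = 1 / (1 + 10^-1.76 + 10^-1.49)
   = 1 / (1 + 0.017378 + 0.032359) = 1/1.0497 = 0.9526

α₁ = 0.953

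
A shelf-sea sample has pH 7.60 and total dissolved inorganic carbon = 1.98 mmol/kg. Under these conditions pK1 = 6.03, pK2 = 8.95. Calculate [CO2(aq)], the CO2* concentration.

α₀ = 1 / (1 + K1/[H⁺] + K1K2/[H⁺]²) = 1 / (1 + 10^+1.57 + 10^+0.22)
   = 1 / (1 + 37.154 + 1.6596) = 1/39.813 = 0.02512
[CO2*] = α₀ × DIC = 0.02512 × 1.98 = 0.0497 mmol/kg

[CO2*] = 0.0497 mmol/kg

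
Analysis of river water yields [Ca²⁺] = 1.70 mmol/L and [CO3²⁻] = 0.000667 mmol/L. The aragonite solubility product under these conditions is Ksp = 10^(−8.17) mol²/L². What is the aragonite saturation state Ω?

Ksp = 10^(−8.17) = 6.761×10^-9
Ω = [Ca²⁺][CO3²⁻]/Ksp = (1.70×10^-3)(0.000667×10^-3) / 6.761×10^-9 = 0.168

Ω = 0.168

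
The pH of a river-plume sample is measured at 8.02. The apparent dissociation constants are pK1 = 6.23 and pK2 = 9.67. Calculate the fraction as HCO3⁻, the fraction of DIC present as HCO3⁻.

α₁ = 0.963

α₁ = 1 / (1 + [H⁺]/K1 + K2/[H⁺]) = 1 / (1 + 10^-1.79 + 10^-1.65)
   = 1 / (1 + 0.016218 + 0.022387) = 1/1.0386 = 0.9628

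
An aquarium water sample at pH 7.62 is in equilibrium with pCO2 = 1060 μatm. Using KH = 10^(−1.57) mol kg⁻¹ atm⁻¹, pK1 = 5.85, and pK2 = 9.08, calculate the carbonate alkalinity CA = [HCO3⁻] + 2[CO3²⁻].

CA = 1.80 mmol/kg

[CO2*] = KH · pCO2 = 10^(−1.57) × 1060×10^-6 = 2.853×10^-5 mol/kg
α₀ = 1/(1 + K1/[H⁺] + K1K2/[H⁺]²) = 1/(1 + 10^+1.77 + 10^+0.31) = 0.01615
DIC = [CO2*]/α₀ = 2.853×10^-5 / 0.01615 = 1.767 mmol/kg
CA = (α₁ + 2α₂)·DIC = (0.9509 + 2×0.03297) × 1.767 = 1.80 mmol/kg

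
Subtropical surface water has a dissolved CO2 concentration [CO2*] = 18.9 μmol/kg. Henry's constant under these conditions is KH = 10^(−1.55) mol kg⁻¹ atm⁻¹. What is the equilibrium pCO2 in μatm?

KH = 10^(−1.55) = 2.818×10^-2 mol kg⁻¹ atm⁻¹
pCO2 = [CO2*]/KH = 18.9×10^-6 / 2.818×10^-2 = 6.71×10^-4 atm = 671 μatm

pCO2 = 671 μatm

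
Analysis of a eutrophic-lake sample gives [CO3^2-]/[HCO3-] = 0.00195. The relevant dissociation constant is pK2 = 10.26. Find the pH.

From K2 = [H⁺][CO3^2-]/[HCO3-]:  pH = pK2 + log₁₀([CO3^2-]/[HCO3-])
log₁₀(0.00195) = -2.710
pH = 10.26 + (-2.710) = 7.55

pH = 7.55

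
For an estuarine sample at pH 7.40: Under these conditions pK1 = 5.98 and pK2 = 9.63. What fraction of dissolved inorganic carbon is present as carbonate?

α₂ = 1 / (1 + [H⁺]/K2 + [H⁺]²/(K1K2)) = 1 / (1 + 10^+2.23 + 10^+0.81)
   = 1 / (1 + 169.82 + 6.4565) = 1/177.28 = 0.005641

α₂ = 0.00564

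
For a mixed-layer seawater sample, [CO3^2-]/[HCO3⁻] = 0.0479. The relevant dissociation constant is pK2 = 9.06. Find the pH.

pH = 7.74

From K2 = [H⁺][CO3^2-]/[HCO3⁻]:  pH = pK2 + log₁₀([CO3^2-]/[HCO3⁻])
log₁₀(0.0479) = -1.320
pH = 9.06 + (-1.320) = 7.74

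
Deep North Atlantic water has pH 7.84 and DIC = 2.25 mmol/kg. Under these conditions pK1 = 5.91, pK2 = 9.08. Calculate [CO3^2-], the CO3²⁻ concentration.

α₂ = 1 / (1 + [H⁺]/K2 + [H⁺]²/(K1K2)) = 1 / (1 + 10^+1.24 + 10^-0.69)
   = 1 / (1 + 17.378 + 0.20417) = 1/18.582 = 0.05381
[CO3²⁻] = α₂ × DIC = 0.05381 × 2.25 = 0.121 mmol/kg

[CO3²⁻] = 0.121 mmol/kg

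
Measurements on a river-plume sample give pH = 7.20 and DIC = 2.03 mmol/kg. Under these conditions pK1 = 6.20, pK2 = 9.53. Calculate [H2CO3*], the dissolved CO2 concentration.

[CO2*] = 0.184 mmol/kg

α₀ = 1 / (1 + K1/[H⁺] + K1K2/[H⁺]²) = 1 / (1 + 10^+1.00 + 10^-1.33)
   = 1 / (1 + 10.000 + 0.046774) = 1/11.047 = 0.09052
[CO2*] = α₀ × DIC = 0.09052 × 2.03 = 0.184 mmol/kg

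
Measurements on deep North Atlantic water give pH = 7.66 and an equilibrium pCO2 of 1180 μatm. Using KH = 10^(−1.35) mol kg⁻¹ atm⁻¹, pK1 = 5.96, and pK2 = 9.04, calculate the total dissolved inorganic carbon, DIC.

DIC = 2.80 mmol/kg

[CO2*] = KH · pCO2 = 10^(−1.35) × 1180×10^-6 = 5.271×10^-5 mol/kg
α₀ = 1/(1 + K1/[H⁺] + K1K2/[H⁺]²) = 1/(1 + 10^+1.70 + 10^+0.32) = 0.01879
DIC = [CO2*]/α₀ = 5.271×10^-5 / 0.01879 = 2.80 mmol/kg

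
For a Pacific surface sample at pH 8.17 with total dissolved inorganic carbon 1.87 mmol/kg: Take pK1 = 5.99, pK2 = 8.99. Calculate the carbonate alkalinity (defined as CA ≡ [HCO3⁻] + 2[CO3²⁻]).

CA = 2.10 mmol/kg

CA = [HCO3⁻] + 2[CO3²⁻] = (α₁ + 2α₂)·DIC
At pH 8.17: [H⁺]/K1 = 10^-2.18 = 0.0066069, K2/[H⁺] = 10^-0.82 = 0.15136
α₁ = 1/(1 + 0.0066069 + 0.15136) = 1/1.1580 = 0.8636; α₂ = α₁·K2/[H⁺] = 0.1307
α₁ + 2α₂ = 1.1250
CA = 1.1250 × 1.87 = 2.10 mmol/kg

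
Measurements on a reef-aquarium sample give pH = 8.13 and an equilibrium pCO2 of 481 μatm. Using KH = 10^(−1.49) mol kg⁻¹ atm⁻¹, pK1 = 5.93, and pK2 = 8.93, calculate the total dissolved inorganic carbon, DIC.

[CO2*] = KH · pCO2 = 10^(−1.49) × 481×10^-6 = 1.556×10^-5 mol/kg
α₀ = 1/(1 + K1/[H⁺] + K1K2/[H⁺]²) = 1/(1 + 10^+2.20 + 10^+1.40) = 0.005417
DIC = [CO2*]/α₀ = 1.556×10^-5 / 0.005417 = 2.87 mmol/kg

DIC = 2.87 mmol/kg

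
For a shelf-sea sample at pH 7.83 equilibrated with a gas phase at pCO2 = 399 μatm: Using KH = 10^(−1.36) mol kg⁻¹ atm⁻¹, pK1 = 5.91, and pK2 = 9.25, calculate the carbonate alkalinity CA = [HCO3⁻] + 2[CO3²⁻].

[CO2*] = KH · pCO2 = 10^(−1.36) × 399×10^-6 = 1.742×10^-5 mol/kg
α₀ = 1/(1 + K1/[H⁺] + K1K2/[H⁺]²) = 1/(1 + 10^+1.92 + 10^+0.50) = 0.01145
DIC = [CO2*]/α₀ = 1.742×10^-5 / 0.01145 = 1.521 mmol/kg
CA = (α₁ + 2α₂)·DIC = (0.9523 + 2×0.03621) × 1.521 = 1.56 mmol/kg

CA = 1.56 mmol/kg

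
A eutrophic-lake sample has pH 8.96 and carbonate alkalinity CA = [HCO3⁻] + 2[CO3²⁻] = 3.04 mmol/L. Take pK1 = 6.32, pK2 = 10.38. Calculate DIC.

DIC = 2.94 mmol/L

CA = [HCO3⁻] + 2[CO3²⁻] = (α₁ + 2α₂)·DIC
At pH 8.96: [H⁺]/K1 = 10^-2.64 = 0.0022909, K2/[H⁺] = 10^-1.42 = 0.038019
α₁ = 1/(1 + 0.0022909 + 0.038019) = 1/1.0403 = 0.9613; α₂ = α₁·K2/[H⁺] = 0.03655
α₁ + 2α₂ = 1.0343
DIC = CA / (α₁ + 2α₂) = 3.04 / 1.0343 = 2.94 mmol/L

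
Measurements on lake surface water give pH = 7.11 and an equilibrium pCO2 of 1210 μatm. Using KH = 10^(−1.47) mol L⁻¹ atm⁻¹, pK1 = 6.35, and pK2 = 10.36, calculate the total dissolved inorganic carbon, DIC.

DIC = 0.277 mmol/L

[CO2*] = KH · pCO2 = 10^(−1.47) × 1210×10^-6 = 4.100×10^-5 mol/L
α₀ = 1/(1 + K1/[H⁺] + K1K2/[H⁺]²) = 1/(1 + 10^+0.76 + 10^-2.49) = 0.1480
DIC = [CO2*]/α₀ = 4.100×10^-5 / 0.1480 = 0.277 mmol/L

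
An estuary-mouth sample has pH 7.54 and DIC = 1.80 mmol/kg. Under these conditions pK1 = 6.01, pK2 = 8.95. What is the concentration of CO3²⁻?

[CO3²⁻] = 0.0655 mmol/kg

α₂ = 1 / (1 + [H⁺]/K2 + [H⁺]²/(K1K2)) = 1 / (1 + 10^+1.41 + 10^-0.12)
   = 1 / (1 + 25.704 + 0.75858) = 1/27.463 = 0.03641
[CO3²⁻] = α₂ × DIC = 0.03641 × 1.80 = 0.0655 mmol/kg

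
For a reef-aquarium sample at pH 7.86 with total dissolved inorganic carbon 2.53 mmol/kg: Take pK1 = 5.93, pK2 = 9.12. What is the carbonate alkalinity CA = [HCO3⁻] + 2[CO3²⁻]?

CA = [HCO3⁻] + 2[CO3²⁻] = (α₁ + 2α₂)·DIC
At pH 7.86: [H⁺]/K1 = 10^-1.93 = 0.011749, K2/[H⁺] = 10^-1.26 = 0.054954
α₁ = 1/(1 + 0.011749 + 0.054954) = 1/1.0667 = 0.9375; α₂ = α₁·K2/[H⁺] = 0.05152
α₁ + 2α₂ = 1.0405
CA = 1.0405 × 2.53 = 2.63 mmol/kg

CA = 2.63 mmol/kg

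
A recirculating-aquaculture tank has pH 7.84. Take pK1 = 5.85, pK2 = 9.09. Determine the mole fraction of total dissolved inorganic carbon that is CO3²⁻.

α₂ = 1 / (1 + [H⁺]/K2 + [H⁺]²/(K1K2)) = 1 / (1 + 10^+1.25 + 10^-0.74)
   = 1 / (1 + 17.783 + 0.18197) = 1/18.965 = 0.05273

α₂ = 0.0527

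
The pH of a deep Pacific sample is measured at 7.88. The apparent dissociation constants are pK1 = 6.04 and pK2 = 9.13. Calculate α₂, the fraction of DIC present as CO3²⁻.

α₂ = 0.0525

α₂ = 1 / (1 + [H⁺]/K2 + [H⁺]²/(K1K2)) = 1 / (1 + 10^+1.25 + 10^-0.59)
   = 1 / (1 + 17.783 + 0.25704) = 1/19.040 = 0.05252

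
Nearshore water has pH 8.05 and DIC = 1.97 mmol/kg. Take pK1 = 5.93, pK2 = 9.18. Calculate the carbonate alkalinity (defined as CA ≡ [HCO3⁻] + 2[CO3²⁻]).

CA = [HCO3⁻] + 2[CO3²⁻] = (α₁ + 2α₂)·DIC
At pH 8.05: [H⁺]/K1 = 10^-2.12 = 0.0075858, K2/[H⁺] = 10^-1.13 = 0.074131
α₁ = 1/(1 + 0.0075858 + 0.074131) = 1/1.0817 = 0.9245; α₂ = α₁·K2/[H⁺] = 0.06853
α₁ + 2α₂ = 1.0615
CA = 1.0615 × 1.97 = 2.09 mmol/kg

CA = 2.09 mmol/kg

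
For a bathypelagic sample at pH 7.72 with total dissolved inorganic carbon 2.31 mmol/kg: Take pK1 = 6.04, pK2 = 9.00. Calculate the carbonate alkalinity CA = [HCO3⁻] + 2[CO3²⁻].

CA = 2.38 mmol/kg

CA = [HCO3⁻] + 2[CO3²⁻] = (α₁ + 2α₂)·DIC
At pH 7.72: [H⁺]/K1 = 10^-1.68 = 0.020893, K2/[H⁺] = 10^-1.28 = 0.052481
α₁ = 1/(1 + 0.020893 + 0.052481) = 1/1.0734 = 0.9316; α₂ = α₁·K2/[H⁺] = 0.04889
α₁ + 2α₂ = 1.0294
CA = 1.0294 × 2.31 = 2.38 mmol/kg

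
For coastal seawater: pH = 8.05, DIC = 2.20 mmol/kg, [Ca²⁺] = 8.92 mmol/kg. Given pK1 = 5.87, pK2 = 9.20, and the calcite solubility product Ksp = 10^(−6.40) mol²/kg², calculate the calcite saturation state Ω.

Ω = 3.24

α₂ = 1 / (1 + [H⁺]/K2 + [H⁺]²/(K1K2)) = 1 / (1 + 10^+1.15 + 10^-1.03)
   = 1 / (1 + 14.125 + 0.093325) = 1/15.219 = 0.06571
[CO3²⁻] = α₂ × DIC = 0.06571 × 2.20 = 0.1446 mmol/kg
Ksp = 10^(−6.40) = 3.981×10^-7
Ω = [Ca²⁺][CO3²⁻]/Ksp = (8.92×10^-3)(1.446×10^-4) / 3.981×10^-7 = 3.24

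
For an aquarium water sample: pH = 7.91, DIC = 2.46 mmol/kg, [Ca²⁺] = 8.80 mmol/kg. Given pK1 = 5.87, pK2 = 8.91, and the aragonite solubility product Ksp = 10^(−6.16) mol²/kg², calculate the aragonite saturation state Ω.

Ω = 2.82

α₂ = 1 / (1 + [H⁺]/K2 + [H⁺]²/(K1K2)) = 1 / (1 + 10^+1.00 + 10^-1.04)
   = 1 / (1 + 10.000 + 0.091201) = 1/11.091 = 0.09016
[CO3²⁻] = α₂ × DIC = 0.09016 × 2.46 = 0.2218 mmol/kg
Ksp = 10^(−6.16) = 6.918×10^-7
Ω = [Ca²⁺][CO3²⁻]/Ksp = (8.80×10^-3)(2.218×10^-4) / 6.918×10^-7 = 2.82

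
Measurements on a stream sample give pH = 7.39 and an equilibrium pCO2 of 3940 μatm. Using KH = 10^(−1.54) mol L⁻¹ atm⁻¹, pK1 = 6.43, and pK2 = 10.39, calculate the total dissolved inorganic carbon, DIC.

[CO2*] = KH · pCO2 = 10^(−1.54) × 3940×10^-6 = 1.136×10^-4 mol/L
α₀ = 1/(1 + K1/[H⁺] + K1K2/[H⁺]²) = 1/(1 + 10^+0.96 + 10^-2.04) = 0.09872
DIC = [CO2*]/α₀ = 1.136×10^-4 / 0.09872 = 1.15 mmol/L

DIC = 1.15 mmol/L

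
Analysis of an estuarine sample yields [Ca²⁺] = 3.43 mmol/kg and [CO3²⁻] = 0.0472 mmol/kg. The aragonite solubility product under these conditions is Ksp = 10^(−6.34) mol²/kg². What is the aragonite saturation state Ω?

Ω = 0.354

Ksp = 10^(−6.34) = 4.571×10^-7
Ω = [Ca²⁺][CO3²⁻]/Ksp = (3.43×10^-3)(0.0472×10^-3) / 4.571×10^-7 = 0.354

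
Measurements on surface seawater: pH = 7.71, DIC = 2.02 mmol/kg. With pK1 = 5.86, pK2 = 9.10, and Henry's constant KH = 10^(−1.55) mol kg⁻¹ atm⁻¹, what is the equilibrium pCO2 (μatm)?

α₀ = 1 / (1 + K1/[H⁺] + K1K2/[H⁺]²) = 1 / (1 + 10^+1.85 + 10^+0.46)
   = 1 / (1 + 70.795 + 2.8840) = 1/74.679 = 0.01339
[CO2*] = α₀ × DIC = 0.01339 × 2.02 = 0.02705 mmol/kg
pCO2 = [CO2*]/KH = 2.705×10^-5 / 2.818×10^-2 = 960 μatm

pCO2 = 960 μatm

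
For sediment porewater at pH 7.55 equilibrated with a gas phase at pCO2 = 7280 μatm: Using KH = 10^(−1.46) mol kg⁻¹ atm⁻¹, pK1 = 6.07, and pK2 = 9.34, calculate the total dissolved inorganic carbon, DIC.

[CO2*] = KH · pCO2 = 10^(−1.46) × 7280×10^-6 = 2.524×10^-4 mol/kg
α₀ = 1/(1 + K1/[H⁺] + K1K2/[H⁺]²) = 1/(1 + 10^+1.48 + 10^-0.31) = 0.03156
DIC = [CO2*]/α₀ = 2.524×10^-4 / 0.03156 = 8.00 mmol/kg

DIC = 8.00 mmol/kg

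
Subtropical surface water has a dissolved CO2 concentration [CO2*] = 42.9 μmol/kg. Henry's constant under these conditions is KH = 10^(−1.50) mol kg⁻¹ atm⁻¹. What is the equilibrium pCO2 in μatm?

KH = 10^(−1.50) = 3.162×10^-2 mol kg⁻¹ atm⁻¹
pCO2 = [CO2*]/KH = 42.9×10^-6 / 3.162×10^-2 = 1.36×10^-3 atm = 1360 μatm

pCO2 = 1360 μatm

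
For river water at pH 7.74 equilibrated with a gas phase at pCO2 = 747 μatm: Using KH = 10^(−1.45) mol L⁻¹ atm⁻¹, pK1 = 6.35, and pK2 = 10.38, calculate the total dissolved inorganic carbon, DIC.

[CO2*] = KH · pCO2 = 10^(−1.45) × 747×10^-6 = 2.650×10^-5 mol/L
α₀ = 1/(1 + K1/[H⁺] + K1K2/[H⁺]²) = 1/(1 + 10^+1.39 + 10^-1.25) = 0.03906
DIC = [CO2*]/α₀ = 2.650×10^-5 / 0.03906 = 0.679 mmol/L

DIC = 0.679 mmol/L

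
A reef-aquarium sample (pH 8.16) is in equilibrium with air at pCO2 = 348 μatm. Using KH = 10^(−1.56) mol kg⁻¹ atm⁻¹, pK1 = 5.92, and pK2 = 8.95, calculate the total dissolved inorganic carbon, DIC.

[CO2*] = KH · pCO2 = 10^(−1.56) × 348×10^-6 = 9.585×10^-6 mol/kg
α₀ = 1/(1 + K1/[H⁺] + K1K2/[H⁺]²) = 1/(1 + 10^+2.24 + 10^+1.45) = 0.004927
DIC = [CO2*]/α₀ = 9.585×10^-6 / 0.004927 = 1.95 mmol/kg

DIC = 1.95 mmol/kg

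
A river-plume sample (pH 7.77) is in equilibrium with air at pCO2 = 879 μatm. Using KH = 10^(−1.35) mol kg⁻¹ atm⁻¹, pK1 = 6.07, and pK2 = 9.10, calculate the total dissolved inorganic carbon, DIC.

[CO2*] = KH · pCO2 = 10^(−1.35) × 879×10^-6 = 3.926×10^-5 mol/kg
α₀ = 1/(1 + K1/[H⁺] + K1K2/[H⁺]²) = 1/(1 + 10^+1.70 + 10^+0.37) = 0.01870
DIC = [CO2*]/α₀ = 3.926×10^-5 / 0.01870 = 2.10 mmol/kg

DIC = 2.10 mmol/kg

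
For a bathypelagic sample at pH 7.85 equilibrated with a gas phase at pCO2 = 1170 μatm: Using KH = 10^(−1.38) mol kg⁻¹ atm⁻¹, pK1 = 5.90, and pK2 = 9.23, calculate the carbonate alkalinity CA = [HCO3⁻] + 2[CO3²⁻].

[CO2*] = KH · pCO2 = 10^(−1.38) × 1170×10^-6 = 4.877×10^-5 mol/kg
α₀ = 1/(1 + K1/[H⁺] + K1K2/[H⁺]²) = 1/(1 + 10^+1.95 + 10^+0.57) = 0.01066
DIC = [CO2*]/α₀ = 4.877×10^-5 / 0.01066 = 4.577 mmol/kg
CA = (α₁ + 2α₂)·DIC = (0.9498 + 2×0.03959) × 4.577 = 4.71 mmol/kg

CA = 4.71 mmol/kg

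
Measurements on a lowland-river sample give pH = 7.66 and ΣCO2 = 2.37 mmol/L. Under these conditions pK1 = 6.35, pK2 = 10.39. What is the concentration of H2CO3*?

[CO2*] = 0.110 mmol/L

α₀ = 1 / (1 + K1/[H⁺] + K1K2/[H⁺]²) = 1 / (1 + 10^+1.31 + 10^-1.42)
   = 1 / (1 + 20.417 + 0.038019) = 1/21.455 = 0.04661
[CO2*] = α₀ × DIC = 0.04661 × 2.37 = 0.110 mmol/L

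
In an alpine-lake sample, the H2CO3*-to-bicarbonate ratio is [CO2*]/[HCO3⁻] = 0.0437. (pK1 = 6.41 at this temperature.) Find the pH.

From K1 = [H⁺][HCO3⁻]/[CO2*]:  pH = pK1 − log₁₀([CO2*]/[HCO3⁻])
log₁₀(0.0437) = -1.360
pH = 6.41 − (-1.360) = 7.77

pH = 7.77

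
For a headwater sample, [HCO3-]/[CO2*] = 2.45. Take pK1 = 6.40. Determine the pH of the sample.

From K1 = [H⁺][HCO3-]/[CO2*]:  pH = pK1 + log₁₀([HCO3-]/[CO2*])
log₁₀(2.45) = +0.389
pH = 6.40 + (+0.389) = 6.79

pH = 6.79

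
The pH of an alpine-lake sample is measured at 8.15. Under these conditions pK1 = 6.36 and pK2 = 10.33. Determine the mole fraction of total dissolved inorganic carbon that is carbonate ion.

α₂ = 1 / (1 + [H⁺]/K2 + [H⁺]²/(K1K2)) = 1 / (1 + 10^+2.18 + 10^+0.39)
   = 1 / (1 + 151.36 + 2.4547) = 1/154.81 = 0.006459

α₂ = 0.00646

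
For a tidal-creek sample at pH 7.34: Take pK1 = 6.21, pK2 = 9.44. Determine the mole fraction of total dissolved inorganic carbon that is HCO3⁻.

α₁ = 0.924

α₁ = 1 / (1 + [H⁺]/K1 + K2/[H⁺]) = 1 / (1 + 10^-1.13 + 10^-2.10)
   = 1 / (1 + 0.074131 + 0.0079433) = 1/1.0821 = 0.9242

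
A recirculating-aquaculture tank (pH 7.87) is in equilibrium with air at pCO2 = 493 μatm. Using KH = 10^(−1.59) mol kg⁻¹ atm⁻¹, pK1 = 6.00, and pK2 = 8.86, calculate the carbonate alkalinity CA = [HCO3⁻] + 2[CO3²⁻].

[CO2*] = KH · pCO2 = 10^(−1.59) × 493×10^-6 = 1.267×10^-5 mol/kg
α₀ = 1/(1 + K1/[H⁺] + K1K2/[H⁺]²) = 1/(1 + 10^+1.87 + 10^+0.88) = 0.01209
DIC = [CO2*]/α₀ = 1.267×10^-5 / 0.01209 = 1.048 mmol/kg
CA = (α₁ + 2α₂)·DIC = (0.8962 + 2×0.09171) × 1.048 = 1.13 mmol/kg

CA = 1.13 mmol/kg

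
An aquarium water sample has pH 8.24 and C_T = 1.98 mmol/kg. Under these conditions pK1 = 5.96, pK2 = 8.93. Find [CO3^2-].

[CO3²⁻] = 0.334 mmol/kg

α₂ = 1 / (1 + [H⁺]/K2 + [H⁺]²/(K1K2)) = 1 / (1 + 10^+0.69 + 10^-1.59)
   = 1 / (1 + 4.8978 + 0.025704) = 1/5.9235 = 0.1688
[CO3²⁻] = α₂ × DIC = 0.1688 × 1.98 = 0.334 mmol/kg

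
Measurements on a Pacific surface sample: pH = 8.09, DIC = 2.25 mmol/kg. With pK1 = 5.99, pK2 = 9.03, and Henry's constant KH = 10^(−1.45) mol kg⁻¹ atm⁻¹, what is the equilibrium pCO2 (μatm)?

α₀ = 1 / (1 + K1/[H⁺] + K1K2/[H⁺]²) = 1 / (1 + 10^+2.10 + 10^+1.16)
   = 1 / (1 + 125.89 + 14.454) = 1/141.35 = 0.007075
[CO2*] = α₀ × DIC = 0.007075 × 2.25 = 0.01592 mmol/kg = 15.92 μmol/kg
pCO2 = [CO2*]/KH = 1.592×10^-5 / 3.548×10^-2 = 449 μatm

pCO2 = 449 μatm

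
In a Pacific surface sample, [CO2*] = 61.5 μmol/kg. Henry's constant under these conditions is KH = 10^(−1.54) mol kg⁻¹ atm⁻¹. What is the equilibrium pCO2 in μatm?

KH = 10^(−1.54) = 2.884×10^-2 mol kg⁻¹ atm⁻¹
pCO2 = [CO2*]/KH = 61.5×10^-6 / 2.884×10^-2 = 2.13×10^-3 atm = 2130 μatm

pCO2 = 2130 μatm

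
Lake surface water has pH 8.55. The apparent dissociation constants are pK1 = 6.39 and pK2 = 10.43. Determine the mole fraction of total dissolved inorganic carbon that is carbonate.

α₂ = 0.0129

α₂ = 1 / (1 + [H⁺]/K2 + [H⁺]²/(K1K2)) = 1 / (1 + 10^+1.88 + 10^-0.28)
   = 1 / (1 + 75.858 + 0.52481) = 1/77.383 = 0.01292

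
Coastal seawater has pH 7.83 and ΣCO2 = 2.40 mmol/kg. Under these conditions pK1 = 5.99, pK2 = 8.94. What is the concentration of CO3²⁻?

α₂ = 1 / (1 + [H⁺]/K2 + [H⁺]²/(K1K2)) = 1 / (1 + 10^+1.11 + 10^-0.73)
   = 1 / (1 + 12.882 + 0.18621) = 1/14.069 = 0.07108
[CO3²⁻] = α₂ × DIC = 0.07108 × 2.40 = 0.171 mmol/kg

[CO3²⁻] = 0.171 mmol/kg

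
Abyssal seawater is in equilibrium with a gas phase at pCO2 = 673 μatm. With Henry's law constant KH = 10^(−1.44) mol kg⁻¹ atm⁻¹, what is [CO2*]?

[CO2*] = 24.4 μmol/kg

KH = 10^(−1.44) = 3.631×10^-2 mol kg⁻¹ atm⁻¹
[CO2*] = KH · pCO2 = 3.631×10^-2 × 673×10^-6 atm = 2.44×10^-5 mol/kg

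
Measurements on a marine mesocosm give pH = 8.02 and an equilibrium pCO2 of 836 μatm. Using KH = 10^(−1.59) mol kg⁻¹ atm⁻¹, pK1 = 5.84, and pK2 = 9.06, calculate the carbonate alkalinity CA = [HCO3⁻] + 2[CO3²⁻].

[CO2*] = KH · pCO2 = 10^(−1.59) × 836×10^-6 = 2.149×10^-5 mol/kg
α₀ = 1/(1 + K1/[H⁺] + K1K2/[H⁺]²) = 1/(1 + 10^+2.18 + 10^+1.14) = 0.006018
DIC = [CO2*]/α₀ = 2.149×10^-5 / 0.006018 = 3.571 mmol/kg
CA = (α₁ + 2α₂)·DIC = (0.9109 + 2×0.08308) × 3.571 = 3.85 mmol/kg

CA = 3.85 mmol/kg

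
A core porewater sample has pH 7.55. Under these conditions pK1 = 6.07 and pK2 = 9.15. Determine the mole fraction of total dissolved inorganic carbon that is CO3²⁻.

α₂ = 1 / (1 + [H⁺]/K2 + [H⁺]²/(K1K2)) = 1 / (1 + 10^+1.60 + 10^+0.12)
   = 1 / (1 + 39.811 + 1.3183) = 1/42.129 = 0.02374

α₂ = 0.0237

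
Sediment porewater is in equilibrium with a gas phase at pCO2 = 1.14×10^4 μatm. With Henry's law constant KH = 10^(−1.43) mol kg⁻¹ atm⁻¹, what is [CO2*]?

KH = 10^(−1.43) = 3.715×10^-2 mol kg⁻¹ atm⁻¹
[CO2*] = KH · pCO2 = 3.715×10^-2 × 1.14×10^4×10^-6 atm = 4.24×10^-4 mol/kg

[CO2*] = 424 μmol/kg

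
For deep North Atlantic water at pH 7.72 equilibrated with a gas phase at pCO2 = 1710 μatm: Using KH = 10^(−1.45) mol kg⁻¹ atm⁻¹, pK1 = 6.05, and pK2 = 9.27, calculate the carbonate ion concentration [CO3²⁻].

[CO3²⁻] = 0.0800 mmol/kg

[CO2*] = KH · pCO2 = 10^(−1.45) × 1710×10^-6 = 6.067×10^-5 mol/kg
α₀ = 1/(1 + K1/[H⁺] + K1K2/[H⁺]²) = 1/(1 + 10^+1.67 + 10^+0.12) = 0.02037
DIC = [CO2*]/α₀ = 6.067×10^-5 / 0.02037 = 2.979 mmol/kg
[CO3²⁻] = α₂·DIC; α₂ = 0.02685, so [CO3²⁻] = 0.02685 × 2.979 = 0.0800 mmol/kg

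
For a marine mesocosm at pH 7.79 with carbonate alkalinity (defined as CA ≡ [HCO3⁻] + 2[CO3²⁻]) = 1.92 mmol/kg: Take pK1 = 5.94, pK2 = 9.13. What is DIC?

CA = [HCO3⁻] + 2[CO3²⁻] = (α₁ + 2α₂)·DIC
At pH 7.79: [H⁺]/K1 = 10^-1.85 = 0.014125, K2/[H⁺] = 10^-1.34 = 0.045709
α₁ = 1/(1 + 0.014125 + 0.045709) = 1/1.0598 = 0.9435; α₂ = α₁·K2/[H⁺] = 0.04313
α₁ + 2α₂ = 1.0298
DIC = CA / (α₁ + 2α₂) = 1.92 / 1.0298 = 1.86 mmol/kg

DIC = 1.86 mmol/kg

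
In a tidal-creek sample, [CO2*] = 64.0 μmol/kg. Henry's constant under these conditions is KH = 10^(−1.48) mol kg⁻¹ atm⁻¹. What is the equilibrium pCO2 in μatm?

KH = 10^(−1.48) = 3.311×10^-2 mol kg⁻¹ atm⁻¹
pCO2 = [CO2*]/KH = 64.0×10^-6 / 3.311×10^-2 = 1.93×10^-3 atm = 1930 μatm

pCO2 = 1930 μatm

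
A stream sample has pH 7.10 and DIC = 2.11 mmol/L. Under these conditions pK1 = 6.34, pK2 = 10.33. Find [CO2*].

α₀ = 1 / (1 + K1/[H⁺] + K1K2/[H⁺]²) = 1 / (1 + 10^+0.76 + 10^-2.47)
   = 1 / (1 + 5.7544 + 0.0033884) = 1/6.7578 = 0.1480
[CO2*] = α₀ × DIC = 0.1480 × 2.11 = 0.312 mmol/L

[CO2*] = 0.312 mmol/L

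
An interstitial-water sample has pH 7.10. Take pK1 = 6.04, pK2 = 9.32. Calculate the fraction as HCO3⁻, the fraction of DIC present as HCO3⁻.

α₁ = 1 / (1 + [H⁺]/K1 + K2/[H⁺]) = 1 / (1 + 10^-1.06 + 10^-2.22)
   = 1 / (1 + 0.087096 + 0.0060256) = 1/1.0931 = 0.9148

α₁ = 0.915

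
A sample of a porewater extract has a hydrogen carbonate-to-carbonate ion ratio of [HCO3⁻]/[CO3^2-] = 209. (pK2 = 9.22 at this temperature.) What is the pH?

From K2 = [H⁺][CO3^2-]/[HCO3⁻]:  pH = pK2 − log₁₀([HCO3⁻]/[CO3^2-])
log₁₀(209) = +2.320
pH = 9.22 − (+2.320) = 6.90

pH = 6.90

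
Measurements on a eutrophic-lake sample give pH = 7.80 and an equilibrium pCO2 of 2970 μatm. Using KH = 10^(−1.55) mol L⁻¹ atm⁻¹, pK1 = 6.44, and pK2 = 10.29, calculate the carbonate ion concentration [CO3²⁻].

[CO2*] = KH · pCO2 = 10^(−1.55) × 2970×10^-6 = 8.371×10^-5 mol/L
α₀ = 1/(1 + K1/[H⁺] + K1K2/[H⁺]²) = 1/(1 + 10^+1.36 + 10^-1.13) = 0.04170
DIC = [CO2*]/α₀ = 8.371×10^-5 / 0.04170 = 2.008 mmol/L
[CO3²⁻] = α₂·DIC; α₂ = 0.003091, so [CO3²⁻] = 0.003091 × 2.008 = 0.00621 mmol/L = 6.21 μmol/L

[CO3²⁻] = 6.21 μmol/L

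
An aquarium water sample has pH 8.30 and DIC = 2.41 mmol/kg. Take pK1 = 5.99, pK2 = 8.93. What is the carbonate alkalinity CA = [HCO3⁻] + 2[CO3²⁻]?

CA = [HCO3⁻] + 2[CO3²⁻] = (α₁ + 2α₂)·DIC
At pH 8.30: [H⁺]/K1 = 10^-2.31 = 0.0048978, K2/[H⁺] = 10^-0.63 = 0.23442
α₁ = 1/(1 + 0.0048978 + 0.23442) = 1/1.2393 = 0.8069; α₂ = α₁·K2/[H⁺] = 0.1892
α₁ + 2α₂ = 1.1852
CA = 1.1852 × 2.41 = 2.86 mmol/kg

CA = 2.86 mmol/kg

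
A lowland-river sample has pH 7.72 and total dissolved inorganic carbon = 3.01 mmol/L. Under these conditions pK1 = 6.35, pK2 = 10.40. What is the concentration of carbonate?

α₂ = 1 / (1 + [H⁺]/K2 + [H⁺]²/(K1K2)) = 1 / (1 + 10^+2.68 + 10^+1.31)
   = 1 / (1 + 478.63 + 20.417) = 1/500.05 = 0.002000
[CO3²⁻] = α₂ × DIC = 0.002000 × 3.01 = 0.00602 mmol/L = 6.02 μmol/L

[CO3²⁻] = 6.02 μmol/L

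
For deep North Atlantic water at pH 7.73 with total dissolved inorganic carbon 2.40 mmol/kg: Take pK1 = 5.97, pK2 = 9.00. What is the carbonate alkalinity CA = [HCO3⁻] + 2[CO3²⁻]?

CA = [HCO3⁻] + 2[CO3²⁻] = (α₁ + 2α₂)·DIC
At pH 7.73: [H⁺]/K1 = 10^-1.76 = 0.017378, K2/[H⁺] = 10^-1.27 = 0.053703
α₁ = 1/(1 + 0.017378 + 0.053703) = 1/1.0711 = 0.9336; α₂ = α₁·K2/[H⁺] = 0.05014
α₁ + 2α₂ = 1.0339
CA = 1.0339 × 2.40 = 2.48 mmol/kg

CA = 2.48 mmol/kg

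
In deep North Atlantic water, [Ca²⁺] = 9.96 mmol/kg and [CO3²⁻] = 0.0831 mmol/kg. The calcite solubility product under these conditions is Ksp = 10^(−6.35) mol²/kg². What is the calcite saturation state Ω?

Ksp = 10^(−6.35) = 4.467×10^-7
Ω = [Ca²⁺][CO3²⁻]/Ksp = (9.96×10^-3)(0.0831×10^-3) / 4.467×10^-7 = 1.85

Ω = 1.85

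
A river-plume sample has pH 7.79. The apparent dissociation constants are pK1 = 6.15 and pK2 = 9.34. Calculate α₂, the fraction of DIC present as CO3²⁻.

α₂ = 0.0268

α₂ = 1 / (1 + [H⁺]/K2 + [H⁺]²/(K1K2)) = 1 / (1 + 10^+1.55 + 10^-0.09)
   = 1 / (1 + 35.481 + 0.81283) = 1/37.294 = 0.02681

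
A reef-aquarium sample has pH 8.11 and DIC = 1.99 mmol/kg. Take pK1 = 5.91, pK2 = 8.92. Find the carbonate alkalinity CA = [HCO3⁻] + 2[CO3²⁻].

CA = 2.24 mmol/kg

CA = [HCO3⁻] + 2[CO3²⁻] = (α₁ + 2α₂)·DIC
At pH 8.11: [H⁺]/K1 = 10^-2.20 = 0.0063096, K2/[H⁺] = 10^-0.81 = 0.15488
α₁ = 1/(1 + 0.0063096 + 0.15488) = 1/1.1612 = 0.8612; α₂ = α₁·K2/[H⁺] = 0.1334
α₁ + 2α₂ = 1.1279
CA = 1.1279 × 1.99 = 2.24 mmol/kg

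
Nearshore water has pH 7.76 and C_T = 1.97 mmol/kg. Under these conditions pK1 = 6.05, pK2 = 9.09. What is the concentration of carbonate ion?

α₂ = 1 / (1 + [H⁺]/K2 + [H⁺]²/(K1K2)) = 1 / (1 + 10^+1.33 + 10^-0.38)
   = 1 / (1 + 21.380 + 0.41687) = 1/22.796 = 0.04387
[CO3²⁻] = α₂ × DIC = 0.04387 × 1.97 = 0.0864 mmol/kg

[CO3²⁻] = 0.0864 mmol/kg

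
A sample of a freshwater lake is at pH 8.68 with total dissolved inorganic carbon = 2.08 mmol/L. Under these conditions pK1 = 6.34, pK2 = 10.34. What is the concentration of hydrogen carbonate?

α₁ = 1 / (1 + [H⁺]/K1 + K2/[H⁺]) = 1 / (1 + 10^-2.34 + 10^-1.66)
   = 1 / (1 + 0.0045709 + 0.021878) = 1/1.0264 = 0.9742
[HCO3⁻] = α₁ × DIC = 0.9742 × 2.08 = 2.03 mmol/L

[HCO3⁻] = 2.03 mmol/L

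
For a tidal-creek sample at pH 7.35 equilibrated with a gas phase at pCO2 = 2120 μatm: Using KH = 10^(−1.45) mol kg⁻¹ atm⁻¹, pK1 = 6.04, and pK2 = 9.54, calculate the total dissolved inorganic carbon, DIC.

[CO2*] = KH · pCO2 = 10^(−1.45) × 2120×10^-6 = 7.522×10^-5 mol/kg
α₀ = 1/(1 + K1/[H⁺] + K1K2/[H⁺]²) = 1/(1 + 10^+1.31 + 10^-0.88) = 0.04641
DIC = [CO2*]/α₀ = 7.522×10^-5 / 0.04641 = 1.62 mmol/kg

DIC = 1.62 mmol/kg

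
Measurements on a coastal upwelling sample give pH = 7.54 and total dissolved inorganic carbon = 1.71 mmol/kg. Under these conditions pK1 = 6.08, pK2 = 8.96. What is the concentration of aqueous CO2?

α₀ = 1 / (1 + K1/[H⁺] + K1K2/[H⁺]²) = 1 / (1 + 10^+1.46 + 10^+0.04)
   = 1 / (1 + 28.840 + 1.0965) = 1/30.937 = 0.03232
[CO2*] = α₀ × DIC = 0.03232 × 1.71 = 0.0553 mmol/kg

[CO2*] = 0.0553 mmol/kg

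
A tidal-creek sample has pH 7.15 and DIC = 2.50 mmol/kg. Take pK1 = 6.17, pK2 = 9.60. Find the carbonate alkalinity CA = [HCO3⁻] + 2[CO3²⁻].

CA = 2.27 mmol/kg

CA = [HCO3⁻] + 2[CO3²⁻] = (α₁ + 2α₂)·DIC
At pH 7.15: [H⁺]/K1 = 10^-0.98 = 0.10471, K2/[H⁺] = 10^-2.45 = 0.0035481
α₁ = 1/(1 + 0.10471 + 0.0035481) = 1/1.1083 = 0.9023; α₂ = α₁·K2/[H⁺] = 0.003202
α₁ + 2α₂ = 0.9087
CA = 0.9087 × 2.50 = 2.27 mmol/kg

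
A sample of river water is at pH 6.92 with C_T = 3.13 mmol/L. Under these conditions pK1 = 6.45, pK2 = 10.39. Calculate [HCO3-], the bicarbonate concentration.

α₁ = 1 / (1 + [H⁺]/K1 + K2/[H⁺]) = 1 / (1 + 10^-0.47 + 10^-3.47)
   = 1 / (1 + 0.33884 + 0.00033884) = 1/1.3392 = 0.7467
[HCO3⁻] = α₁ × DIC = 0.7467 × 3.13 = 2.34 mmol/L

[HCO3⁻] = 2.34 mmol/L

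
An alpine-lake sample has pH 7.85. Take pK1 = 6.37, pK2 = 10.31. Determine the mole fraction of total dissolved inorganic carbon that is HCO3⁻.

α₁ = 1 / (1 + [H⁺]/K1 + K2/[H⁺]) = 1 / (1 + 10^-1.48 + 10^-2.46)
   = 1 / (1 + 0.033113 + 0.0034674) = 1/1.0366 = 0.9647

α₁ = 0.965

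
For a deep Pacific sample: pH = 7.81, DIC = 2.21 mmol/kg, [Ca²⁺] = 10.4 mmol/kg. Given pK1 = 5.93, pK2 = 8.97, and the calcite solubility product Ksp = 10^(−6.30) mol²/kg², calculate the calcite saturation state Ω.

α₂ = 1 / (1 + [H⁺]/K2 + [H⁺]²/(K1K2)) = 1 / (1 + 10^+1.16 + 10^-0.72)
   = 1 / (1 + 14.454 + 0.19055) = 1/15.645 = 0.06392
[CO3²⁻] = α₂ × DIC = 0.06392 × 2.21 = 0.1413 mmol/kg
Ksp = 10^(−6.30) = 5.012×10^-7
Ω = [Ca²⁺][CO3²⁻]/Ksp = (10.4×10^-3)(1.413×10^-4) / 5.012×10^-7 = 2.93

Ω = 2.93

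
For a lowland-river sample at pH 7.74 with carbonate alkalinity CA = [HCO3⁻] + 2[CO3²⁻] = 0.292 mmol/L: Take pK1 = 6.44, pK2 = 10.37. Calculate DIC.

CA = [HCO3⁻] + 2[CO3²⁻] = (α₁ + 2α₂)·DIC
At pH 7.74: [H⁺]/K1 = 10^-1.30 = 0.050119, K2/[H⁺] = 10^-2.63 = 0.0023442
α₁ = 1/(1 + 0.050119 + 0.0023442) = 1/1.0525 = 0.9502; α₂ = α₁·K2/[H⁺] = 0.002227
α₁ + 2α₂ = 0.9546
DIC = CA / (α₁ + 2α₂) = 0.292 / 0.9546 = 0.306 mmol/L

DIC = 0.306 mmol/L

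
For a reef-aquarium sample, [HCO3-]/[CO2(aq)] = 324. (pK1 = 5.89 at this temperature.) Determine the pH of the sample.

From K1 = [H⁺][HCO3-]/[CO2(aq)]:  pH = pK1 + log₁₀([HCO3-]/[CO2(aq)])
log₁₀(324) = +2.511
pH = 5.89 + (+2.511) = 8.40

pH = 8.40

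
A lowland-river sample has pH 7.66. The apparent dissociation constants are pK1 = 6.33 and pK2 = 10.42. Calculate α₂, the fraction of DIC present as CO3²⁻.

α₂ = 1 / (1 + [H⁺]/K2 + [H⁺]²/(K1K2)) = 1 / (1 + 10^+2.76 + 10^+1.43)
   = 1 / (1 + 575.44 + 26.915) = 1/603.36 = 0.001657

α₂ = 0.00166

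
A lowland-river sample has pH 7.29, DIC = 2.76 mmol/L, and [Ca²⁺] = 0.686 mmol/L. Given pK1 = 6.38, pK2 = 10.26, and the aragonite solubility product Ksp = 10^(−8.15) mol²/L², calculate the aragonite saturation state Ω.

α₂ = 1 / (1 + [H⁺]/K2 + [H⁺]²/(K1K2)) = 1 / (1 + 10^+2.97 + 10^+2.06)
   = 1 / (1 + 933.25 + 114.82) = 1/1049.1 = 0.0009532
[CO3²⁻] = α₂ × DIC = 0.0009532 × 2.76 = 0.002631 mmol/L = 2.631 μmol/L
Ksp = 10^(−8.15) = 7.079×10^-9
Ω = [Ca²⁺][CO3²⁻]/Ksp = (0.686×10^-3)(2.631×10^-6) / 7.079×10^-9 = 0.255

Ω = 0.255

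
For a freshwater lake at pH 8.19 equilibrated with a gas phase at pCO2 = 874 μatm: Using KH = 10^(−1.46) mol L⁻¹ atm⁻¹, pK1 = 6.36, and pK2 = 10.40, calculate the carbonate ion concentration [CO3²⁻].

[CO3²⁻] = 12.6 μmol/L

[CO2*] = KH · pCO2 = 10^(−1.46) × 874×10^-6 = 3.030×10^-5 mol/L
α₀ = 1/(1 + K1/[H⁺] + K1K2/[H⁺]²) = 1/(1 + 10^+1.83 + 10^-0.38) = 0.01449
DIC = [CO2*]/α₀ = 3.030×10^-5 / 0.01449 = 2.092 mmol/L
[CO3²⁻] = α₂·DIC; α₂ = 0.006039, so [CO3²⁻] = 0.006039 × 2.092 = 0.0126 mmol/L = 12.6 μmol/L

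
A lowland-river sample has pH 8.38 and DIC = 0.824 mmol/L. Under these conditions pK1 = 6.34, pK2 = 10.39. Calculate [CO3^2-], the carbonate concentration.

α₂ = 1 / (1 + [H⁺]/K2 + [H⁺]²/(K1K2)) = 1 / (1 + 10^+2.01 + 10^-0.03)
   = 1 / (1 + 102.33 + 0.93325) = 1/104.26 = 0.009591
[CO3²⁻] = α₂ × DIC = 0.009591 × 0.824 = 0.00790 mmol/L = 7.90 μmol/L

[CO3²⁻] = 7.90 μmol/L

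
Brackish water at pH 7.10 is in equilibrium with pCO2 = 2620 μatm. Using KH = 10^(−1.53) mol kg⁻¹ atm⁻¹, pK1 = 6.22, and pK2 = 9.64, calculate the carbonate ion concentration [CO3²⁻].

[CO3²⁻] = 1.69 μmol/kg

[CO2*] = KH · pCO2 = 10^(−1.53) × 2620×10^-6 = 7.732×10^-5 mol/kg
α₀ = 1/(1 + K1/[H⁺] + K1K2/[H⁺]²) = 1/(1 + 10^+0.88 + 10^-1.66) = 0.1162
DIC = [CO2*]/α₀ = 7.732×10^-5 / 0.1162 = 0.6656 mmol/kg
[CO3²⁻] = α₂·DIC; α₂ = 0.002542, so [CO3²⁻] = 0.002542 × 0.6656 = 0.00169 mmol/kg = 1.69 μmol/kg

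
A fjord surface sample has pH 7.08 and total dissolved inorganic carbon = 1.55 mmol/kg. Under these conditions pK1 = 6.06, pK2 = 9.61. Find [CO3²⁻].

[CO3²⁻] = 4.16 μmol/kg

α₂ = 1 / (1 + [H⁺]/K2 + [H⁺]²/(K1K2)) = 1 / (1 + 10^+2.53 + 10^+1.51)
   = 1 / (1 + 338.84 + 32.359) = 1/372.20 = 0.002687
[CO3²⁻] = α₂ × DIC = 0.002687 × 1.55 = 0.00416 mmol/kg = 4.16 μmol/kg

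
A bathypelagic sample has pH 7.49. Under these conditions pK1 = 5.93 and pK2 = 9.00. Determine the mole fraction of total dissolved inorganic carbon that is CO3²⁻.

α₂ = 0.0292

α₂ = 1 / (1 + [H⁺]/K2 + [H⁺]²/(K1K2)) = 1 / (1 + 10^+1.51 + 10^-0.05)
   = 1 / (1 + 32.359 + 0.89125) = 1/34.251 = 0.02920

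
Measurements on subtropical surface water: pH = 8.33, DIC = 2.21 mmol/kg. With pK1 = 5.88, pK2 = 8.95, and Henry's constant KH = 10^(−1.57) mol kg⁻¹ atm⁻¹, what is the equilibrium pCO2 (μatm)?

α₀ = 1 / (1 + K1/[H⁺] + K1K2/[H⁺]²) = 1 / (1 + 10^+2.45 + 10^+1.83)
   = 1 / (1 + 281.84 + 67.608) = 1/350.45 = 0.002854
[CO2*] = α₀ × DIC = 0.002854 × 2.21 = 0.006306 mmol/kg = 6.306 μmol/kg
pCO2 = [CO2*]/KH = 6.306×10^-6 / 2.692×10^-2 = 234 μatm

pCO2 = 234 μatm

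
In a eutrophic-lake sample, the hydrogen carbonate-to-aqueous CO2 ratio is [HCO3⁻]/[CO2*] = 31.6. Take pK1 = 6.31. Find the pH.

pH = 7.81

From K1 = [H⁺][HCO3⁻]/[CO2*]:  pH = pK1 + log₁₀([HCO3⁻]/[CO2*])
log₁₀(31.6) = +1.500
pH = 6.31 + (+1.500) = 7.81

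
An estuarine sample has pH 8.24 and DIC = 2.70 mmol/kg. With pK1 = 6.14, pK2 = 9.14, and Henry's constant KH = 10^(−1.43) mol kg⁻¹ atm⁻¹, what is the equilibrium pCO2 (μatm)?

pCO2 = 509 μatm

α₀ = 1 / (1 + K1/[H⁺] + K1K2/[H⁺]²) = 1 / (1 + 10^+2.10 + 10^+1.20)
   = 1 / (1 + 125.89 + 15.849) = 1/142.74 = 0.007006
[CO2*] = α₀ × DIC = 0.007006 × 2.70 = 0.01892 mmol/kg = 18.92 μmol/kg
pCO2 = [CO2*]/KH = 1.892×10^-5 / 3.715×10^-2 = 509 μatm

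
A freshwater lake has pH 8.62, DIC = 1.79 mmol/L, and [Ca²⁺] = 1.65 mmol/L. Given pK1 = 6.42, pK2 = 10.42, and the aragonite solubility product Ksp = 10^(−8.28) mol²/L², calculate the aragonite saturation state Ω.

α₂ = 1 / (1 + [H⁺]/K2 + [H⁺]²/(K1K2)) = 1 / (1 + 10^+1.80 + 10^-0.40)
   = 1 / (1 + 63.096 + 0.39811) = 1/64.494 = 0.01551
[CO3²⁻] = α₂ × DIC = 0.01551 × 1.79 = 0.02775 mmol/L
Ksp = 10^(−8.28) = 5.248×10^-9
Ω = [Ca²⁺][CO3²⁻]/Ksp = (1.65×10^-3)(2.775×10^-5) / 5.248×10^-9 = 8.73

Ω = 8.73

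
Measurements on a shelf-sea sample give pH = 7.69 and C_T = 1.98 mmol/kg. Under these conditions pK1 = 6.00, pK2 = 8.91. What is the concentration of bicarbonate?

[HCO3⁻] = 1.83 mmol/kg

α₁ = 1 / (1 + [H⁺]/K1 + K2/[H⁺]) = 1 / (1 + 10^-1.69 + 10^-1.22)
   = 1 / (1 + 0.020417 + 0.060256) = 1/1.0807 = 0.9253
[HCO3⁻] = α₁ × DIC = 0.9253 × 1.98 = 1.83 mmol/kg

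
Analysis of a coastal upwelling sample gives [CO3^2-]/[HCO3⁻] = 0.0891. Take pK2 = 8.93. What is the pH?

pH = 7.88

From K2 = [H⁺][CO3^2-]/[HCO3⁻]:  pH = pK2 + log₁₀([CO3^2-]/[HCO3⁻])
log₁₀(0.0891) = -1.050
pH = 8.93 + (-1.050) = 7.88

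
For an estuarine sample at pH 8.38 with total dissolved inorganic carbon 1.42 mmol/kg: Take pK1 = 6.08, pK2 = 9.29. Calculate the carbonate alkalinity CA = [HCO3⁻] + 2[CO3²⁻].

CA = 1.57 mmol/kg

CA = [HCO3⁻] + 2[CO3²⁻] = (α₁ + 2α₂)·DIC
At pH 8.38: [H⁺]/K1 = 10^-2.30 = 0.0050119, K2/[H⁺] = 10^-0.91 = 0.12303
α₁ = 1/(1 + 0.0050119 + 0.12303) = 1/1.1280 = 0.8865; α₂ = α₁·K2/[H⁺] = 0.1091
α₁ + 2α₂ = 1.1046
CA = 1.1046 × 1.42 = 1.57 mmol/kg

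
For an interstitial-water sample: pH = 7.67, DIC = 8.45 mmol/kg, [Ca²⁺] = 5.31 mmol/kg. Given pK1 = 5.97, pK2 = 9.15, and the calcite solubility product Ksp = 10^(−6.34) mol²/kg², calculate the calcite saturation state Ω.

Ω = 3.09

α₂ = 1 / (1 + [H⁺]/K2 + [H⁺]²/(K1K2)) = 1 / (1 + 10^+1.48 + 10^-0.22)
   = 1 / (1 + 30.200 + 0.60256) = 1/31.802 = 0.03144
[CO3²⁻] = α₂ × DIC = 0.03144 × 8.45 = 0.2657 mmol/kg
Ksp = 10^(−6.34) = 4.571×10^-7
Ω = [Ca²⁺][CO3²⁻]/Ksp = (5.31×10^-3)(2.657×10^-4) / 4.571×10^-7 = 3.09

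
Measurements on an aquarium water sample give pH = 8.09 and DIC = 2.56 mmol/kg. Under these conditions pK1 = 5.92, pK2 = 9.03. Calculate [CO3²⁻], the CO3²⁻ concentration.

α₂ = 1 / (1 + [H⁺]/K2 + [H⁺]²/(K1K2)) = 1 / (1 + 10^+0.94 + 10^-1.23)
   = 1 / (1 + 8.7096 + 0.058884) = 1/9.7685 = 0.1024
[CO3²⁻] = α₂ × DIC = 0.1024 × 2.56 = 0.262 mmol/kg

[CO3²⁻] = 0.262 mmol/kg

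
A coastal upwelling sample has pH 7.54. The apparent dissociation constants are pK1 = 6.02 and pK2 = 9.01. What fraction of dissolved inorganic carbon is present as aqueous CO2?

α₀ = 1 / (1 + K1/[H⁺] + K1K2/[H⁺]²) = 1 / (1 + 10^+1.52 + 10^+0.05)
   = 1 / (1 + 33.113 + 1.1220) = 1/35.235 = 0.02838

α₀ = 0.0284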